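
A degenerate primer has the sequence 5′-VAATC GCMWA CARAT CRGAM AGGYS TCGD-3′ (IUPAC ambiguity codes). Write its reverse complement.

Standard pairs A↔T, G↔C; ambiguity codes pair R↔Y, M↔K, W↔W, S↔S, D↔H, V↔B. Complement (BTTAGCGKWTGTYTAGYCTKTCCRSAGCH), then reverse for 5'→3'.

5′-HCGASRCCTKTCYGATYTGTWKGCGATTB-3′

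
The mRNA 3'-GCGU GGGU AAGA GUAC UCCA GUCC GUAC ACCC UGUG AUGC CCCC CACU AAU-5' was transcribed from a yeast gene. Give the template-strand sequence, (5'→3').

5'-CGCACCCATTCTCATGAGGTCAGGCATGTGGGACACTACGGGGGGTGATTA-3'

Written 5'→3' the mRNA is UAAUCACCCCCCGUAGUGUCCCACAUGCCUGACCUCAUGAGAAUGGGUGCG, so the coding DNA strand is TAATCACCCCCCGTAGTGTCCCACATGCCTGACCTCATGAGAATGGGTGCG. The template is its reverse complement.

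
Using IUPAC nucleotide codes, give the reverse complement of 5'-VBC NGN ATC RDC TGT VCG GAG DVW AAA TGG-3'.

Standard pairs A↔T, G↔C; ambiguity codes pair R↔Y, W↔W, B↔V, D↔H, N↔N. Complement (BVGNCNTAGYHGACABGCCTCHBWTTTACC), then reverse for 5'→3'.

5'-CCATTTWBHCTCCGBACAGHYGATNCNGVB-3'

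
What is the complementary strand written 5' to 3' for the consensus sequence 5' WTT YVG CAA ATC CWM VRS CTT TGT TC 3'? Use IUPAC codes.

Standard pairs A↔T, G↔C; ambiguity codes pair R↔Y, M↔K, W↔W, S↔S, V↔B. Complement (WAARBCGTTTAGGWKBYSGAAACAAG), then reverse for 5'→3'.

5'-GAACAAAGSYBKWGGATTTGCBRAAW-3'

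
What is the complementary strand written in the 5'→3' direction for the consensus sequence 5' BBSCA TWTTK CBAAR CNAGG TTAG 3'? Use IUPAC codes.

5'-CTAACCTNGYTTVGMAAWATGSVV-3'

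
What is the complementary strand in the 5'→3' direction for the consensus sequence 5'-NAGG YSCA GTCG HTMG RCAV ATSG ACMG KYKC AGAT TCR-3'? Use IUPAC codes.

Standard pairs A↔T, G↔C; ambiguity codes pair R↔Y, M↔K, S↔S, H↔D, V↔B, N↔N. Complement (NTCCRSGTCAGCDAKCYGTBTASCTGKCMRMGTCTAAGY), then reverse for 5'→3'.

5'-YGAATCTGMRMCKGTCSATBTGYCKADCGACTGSRCCTN-3'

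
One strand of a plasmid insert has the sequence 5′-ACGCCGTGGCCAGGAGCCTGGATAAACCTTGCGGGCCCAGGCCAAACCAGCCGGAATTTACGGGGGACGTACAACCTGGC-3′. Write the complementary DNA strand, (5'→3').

Pairing A↔T and G↔C gives TGCGGCACCGGTCCTCGGACCTATTTGGAACGCCCGGGTCCGGTTTGGTCGGCCTTAAATGCCCCCTGCATGTTGGACCG, running 3'→5'. Reverse for the 5'→3' convention.

5'-GCCAGGTTGTACGTCCCCCGTAAATTCCGGCTGGTTTGGCCTGGGCCCGCAAGGTTTATCCAGGCTCCTGGCCACGGCGT-3'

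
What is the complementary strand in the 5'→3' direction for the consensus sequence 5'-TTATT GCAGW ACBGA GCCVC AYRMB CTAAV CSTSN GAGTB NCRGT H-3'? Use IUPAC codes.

Standard pairs A↔T, G↔C; ambiguity codes pair R↔Y, M↔K, W↔W, S↔S, B↔V, H↔D, N↔N. Complement (AATAACGTCWTGVCTCGGBGTRYKVGATTBGSASNCTCAVNGYCAD), then reverse for 5'→3'.

5'-DACYGNVACTCNSASGBTTAGVKYRTGBGGCTCVGTWCTGCAATAA-3'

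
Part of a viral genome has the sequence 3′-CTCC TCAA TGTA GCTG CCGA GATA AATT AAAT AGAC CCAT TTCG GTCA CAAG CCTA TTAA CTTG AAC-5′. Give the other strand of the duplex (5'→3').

The strand is given 3'→5', so its complement runs 5'→3' in the same left-to-right order: pair each base A↔T, G↔C.

5'-GAGGAGTTACATCGACGGCTCTATTTAATTTATCTGGGTAAAGCCAGTGTTCGGATAATTGAACTTG-3'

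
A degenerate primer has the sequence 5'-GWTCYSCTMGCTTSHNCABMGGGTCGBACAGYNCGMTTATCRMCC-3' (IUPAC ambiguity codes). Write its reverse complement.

Standard pairs A↔T, G↔C; ambiguity codes pair R↔Y, M↔K, W↔W, S↔S, B↔V, H↔D, N↔N. Complement (CWAGRSGAKCGAASDNGTVKCCCAGCVTGTCRNGCKAATAGYKGG), then reverse for 5'→3'.

5′-GGKYGATAAKCGNRCTGTVCGACCCKVTGNDSAAGCKAGSRGAWC-3′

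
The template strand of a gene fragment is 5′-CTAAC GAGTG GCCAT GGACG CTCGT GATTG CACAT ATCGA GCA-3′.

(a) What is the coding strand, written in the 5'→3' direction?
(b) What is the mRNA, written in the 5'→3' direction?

(a) The coding strand is the reverse complement of the template: complement GATTGCTCACCGGTACCTGCGAGCACTAACGTGTATAGCTCGT, then reverse.
(b) mRNA has the coding-strand sequence with T→U.

(a) 5′-TGCTCGATATGTGCAATCACGAGCGTCCATGGCCACTCGTTAG-3′
(b) 5'-UGCUCGAUAUGUGCAAUCACGAGCGUCCAUGGCCACUCGUUAG-3'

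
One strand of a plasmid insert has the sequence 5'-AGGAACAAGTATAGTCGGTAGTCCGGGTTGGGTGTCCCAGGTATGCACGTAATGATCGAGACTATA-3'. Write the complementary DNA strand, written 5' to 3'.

The complement of AGGAACAAGTATAGTCGGTAGTCCGGGTTGGGTGTCCCAGGTATGCACGTAATGATCGAGACTATA is TCCTTGTTCATATCAGCCATCAGGCCCAACCCACAGGGTCCATACGTGCATTACTAGCTCTGATAT (A↔T, G↔C). DNA strands are antiparallel, so the complementary strand runs 3'→5'; reversing gives the 5'→3' form.

5'-TATAGTCTCGATCATTACGTGCATACCTGGGACACCCAACCCGGACTACCGACTATACTTGTTCCT-3'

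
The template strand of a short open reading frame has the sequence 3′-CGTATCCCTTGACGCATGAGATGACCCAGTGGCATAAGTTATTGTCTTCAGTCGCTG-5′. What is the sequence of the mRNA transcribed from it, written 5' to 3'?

5'-GCAUAGGGAACUGCGUACUCUACUGGGUCACCGUAUUCAAUAACAGAAGUCAGCGAC-3'

Reading the template 3'→5' as shown, RNA polymerase pairs each base (A→U, T→A, G↔C) to build mRNA 5'→3' directly.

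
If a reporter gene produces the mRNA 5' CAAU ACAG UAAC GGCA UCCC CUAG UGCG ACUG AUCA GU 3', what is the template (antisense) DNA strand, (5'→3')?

5′-ACTGATCAGTCGCACTAGGGGATGCCGTTACTGTATTG-3′

Replace U with T to get the coding DNA strand: CAATACAGTAACGGCATCCCCTAGTGCGACTGATCAGT. The template strand is its reverse complement (complement GTTATGTCATTGCCGTAGGGGATCACGCTGACTAGTCA, then reverse).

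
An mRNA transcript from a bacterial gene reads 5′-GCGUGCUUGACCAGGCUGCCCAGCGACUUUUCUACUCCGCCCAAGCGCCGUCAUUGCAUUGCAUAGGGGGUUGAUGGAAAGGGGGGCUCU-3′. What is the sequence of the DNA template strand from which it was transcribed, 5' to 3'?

Replace U with T to get the coding DNA strand: GCGTGCTTGACCAGGCTGCCCAGCGACTTTTCTACTCCGCCCAAGCGCCGTCATTGCATTGCATAGGGGGTTGATGGAAAGGGGGGCTCT. The template strand is its reverse complement (complement CGCACGAACTGGTCCGACGGGTCGCTGAAAAGATGAGGCGGGTTCGCGGCAGTAACGTAACGTATCCCCCAACTACCTTTCCCCCCGAGA, then reverse).

5'-AGAGCCCCCCTTTCCATCAACCCCCTATGCAATGCAATGACGGCGCTTGGGCGGAGTAGAAAAGTCGCTGGGCAGCCTGGTCAAGCACGC-3'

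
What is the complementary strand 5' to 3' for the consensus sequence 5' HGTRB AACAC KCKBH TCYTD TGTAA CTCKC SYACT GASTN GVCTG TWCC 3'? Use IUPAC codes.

Standard pairs A↔T, G↔C; ambiguity codes pair R↔Y, K↔M, W↔W, S↔S, B↔V, D↔H, N↔N. Complement (DCAYVTTGTGMGMVDAGRAHACATTGAGMGSRTGACTSANCBGACAWGG), then reverse for 5'→3'.

5′-GGWACAGBCNASTCAGTRSGMGAGTTACAHARGADVMGMGTGTTVYACD-3′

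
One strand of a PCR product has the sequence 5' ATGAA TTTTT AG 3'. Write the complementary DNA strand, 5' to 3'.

5'-CTAAAAATTCAT-3'

Pairing A↔T and G↔C gives TACTTAAAAATC, running 3'→5'. Reverse for the 5'→3' convention.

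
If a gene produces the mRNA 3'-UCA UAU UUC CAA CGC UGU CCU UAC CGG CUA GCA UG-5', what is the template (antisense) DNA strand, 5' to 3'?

Written 5'→3' the mRNA is GUACGAUCGGCCAUUCCUGUCGCAACCUUUAUACU, so the coding DNA strand is GTACGATCGGCCATTCCTGTCGCAACCTTTATACT. The template is its reverse complement.

5'-AGTATAAAGGTTGCGACAGGAATGGCCGATCGTAC-3'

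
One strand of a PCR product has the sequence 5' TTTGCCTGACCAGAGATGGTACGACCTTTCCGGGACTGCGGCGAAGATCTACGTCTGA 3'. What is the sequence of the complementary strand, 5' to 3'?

The complement of TTTGCCTGACCAGAGATGGTACGACCTTTCCGGGACTGCGGCGAAGATCTACGTCTGA is AAACGGACTGGTCTCTACCATGCTGGAAAGGCCCTGACGCCGCTTCTAGATGCAGACT (A↔T, G↔C). DNA strands are antiparallel, so the complementary strand runs 3'→5'; reversing gives the 5'→3' form.

5'-TCAGACGTAGATCTTCGCCGCAGTCCCGGAAAGGTCGTACCATCTCTGGTCAGGCAAA-3'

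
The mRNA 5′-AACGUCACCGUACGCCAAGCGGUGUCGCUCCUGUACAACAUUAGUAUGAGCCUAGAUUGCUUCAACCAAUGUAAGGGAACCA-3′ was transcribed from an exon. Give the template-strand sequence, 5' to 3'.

5′-TGGTTCCCTTACATTGGTTGAAGCAATCTAGGCTCATACTAATGTTGTACAGGAGCGACACCGCTTGGCGTACGGTGACGTT-3′

Replace U with T to get the coding DNA strand: AACGTCACCGTACGCCAAGCGGTGTCGCTCCTGTACAACATTAGTATGAGCCTAGATTGCTTCAACCAATGTAAGGGAACCA. The template strand is its reverse complement (complement TTGCAGTGGCATGCGGTTCGCCACAGCGAGGACATGTTGTAATCATACTCGGATCTAACGAAGTTGGTTACATTCCCTTGGT, then reverse).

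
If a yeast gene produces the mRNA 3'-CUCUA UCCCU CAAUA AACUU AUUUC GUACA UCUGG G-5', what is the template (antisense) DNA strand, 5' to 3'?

Written 5'→3' the mRNA is GGGUCUACAUGCUUUAUUCAAAUAACUCCCUAUCUC, so the coding DNA strand is GGGTCTACATGCTTTATTCAAATAACTCCCTATCTC. The template is its reverse complement.

5'-GAGATAGGGAGTTATTTGAATAAAGCATGTAGACCC-3'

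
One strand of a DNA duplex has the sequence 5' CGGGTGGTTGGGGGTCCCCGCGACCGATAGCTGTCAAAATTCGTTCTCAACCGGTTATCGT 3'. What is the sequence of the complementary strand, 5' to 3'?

5'-ACGATAACCGGTTGAGAACGAATTTTGACAGCTATCGGTCGCGGGGACCCCCAACCACCCG-3'

Pairing A↔T and G↔C gives GCCCACCAACCCCCAGGGGCGCTGGCTATCGACAGTTTTAAGCAAGAGTTGGCCAATAGCA, running 3'→5'. Reverse for the 5'→3' convention.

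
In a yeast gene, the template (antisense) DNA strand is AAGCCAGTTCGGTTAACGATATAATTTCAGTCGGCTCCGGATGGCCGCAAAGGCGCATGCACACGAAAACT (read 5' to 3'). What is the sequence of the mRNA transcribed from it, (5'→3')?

The mRNA has the sequence of the coding strand (reverse complement of the template) with T→U. Reverse complement of AAGCCAGTTCGGTTAACGATATAATTTCAGTCGGCTCCGGATGGCCGCAAAGGCGCATGCACACGAAAACT is AGTTTTCGTGTGCATGCGCCTTTGCGGCCATCCGGAGCCGACTGAAATTATATCGTTAACCGAACTGGCTT; then T→U.

5'-AGUUUUCGUGUGCAUGCGCCUUUGCGGCCAUCCGGAGCCGACUGAAAUUAUAUCGUUAACCGAACUGGCUU-3'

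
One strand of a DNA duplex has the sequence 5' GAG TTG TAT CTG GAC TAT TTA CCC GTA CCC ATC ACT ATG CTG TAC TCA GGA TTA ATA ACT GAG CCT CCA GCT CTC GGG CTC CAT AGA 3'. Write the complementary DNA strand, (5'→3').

5'-TCTATGGAGCCCGAGAGCTGGAGGCTCAGTTATTAATCCTGAGTACAGCATAGTGATGGGTACGGGTAAATAGTCCAGATACAACTC-3'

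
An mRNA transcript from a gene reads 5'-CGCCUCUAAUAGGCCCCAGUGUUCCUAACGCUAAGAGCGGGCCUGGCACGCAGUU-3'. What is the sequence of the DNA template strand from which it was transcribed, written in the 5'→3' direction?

5′-AACTGCGTGCCAGGCCCGCTCTTAGCGTTAGGAACACTGGGGCCTATTAGAGGCG-3′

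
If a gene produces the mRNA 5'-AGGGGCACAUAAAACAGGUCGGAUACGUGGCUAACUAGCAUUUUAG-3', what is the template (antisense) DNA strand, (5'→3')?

5'-CTAAAATGCTAGTTAGCCACGTATCCGACCTGTTTTATGTGCCCCT-3'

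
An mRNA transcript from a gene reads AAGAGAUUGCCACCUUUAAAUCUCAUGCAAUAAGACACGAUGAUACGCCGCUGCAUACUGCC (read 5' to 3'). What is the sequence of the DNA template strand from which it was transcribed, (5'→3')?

5'-GGCAGTATGCAGCGGCGTATCATCGTGTCTTATTGCATGAGATTTAAAGGTGGCAATCTCTT-3'

Replace U with T to get the coding DNA strand: AAGAGATTGCCACCTTTAAATCTCATGCAATAAGACACGATGATACGCCGCTGCATACTGCC. The template strand is its reverse complement (complement TTCTCTAACGGTGGAAATTTAGAGTACGTTATTCTGTGCTACTATGCGGCGACGTATGACGG, then reverse).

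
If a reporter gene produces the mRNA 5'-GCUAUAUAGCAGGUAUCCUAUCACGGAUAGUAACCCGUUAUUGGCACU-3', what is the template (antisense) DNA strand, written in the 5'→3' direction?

5'-AGTGCCAATAACGGGTTACTATCCGTGATAGGATACCTGCTATATAGC-3'

Replace U with T to get the coding DNA strand: GCTATATAGCAGGTATCCTATCACGGATAGTAACCCGTTATTGGCACT. The template strand is its reverse complement (complement CGATATATCGTCCATAGGATAGTGCCTATCATTGGGCAATAACCGTGA, then reverse).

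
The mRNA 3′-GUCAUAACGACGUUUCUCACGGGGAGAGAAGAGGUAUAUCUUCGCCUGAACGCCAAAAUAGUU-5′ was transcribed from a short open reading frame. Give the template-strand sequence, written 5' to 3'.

Written 5'→3' the mRNA is UUGAUAAAACCGCAAGUCCGCUUCUAUAUGGAGAAGAGAGGGGCACUCUUUGCAGCAAUACUG, so the coding DNA strand is TTGATAAAACCGCAAGTCCGCTTCTATATGGAGAAGAGAGGGGCACTCTTTGCAGCAATACTG. The template is its reverse complement.

5'-CAGTATTGCTGCAAAGAGTGCCCCTCTCTTCTCCATATAGAAGCGGACTTGCGGTTTTATCAA-3'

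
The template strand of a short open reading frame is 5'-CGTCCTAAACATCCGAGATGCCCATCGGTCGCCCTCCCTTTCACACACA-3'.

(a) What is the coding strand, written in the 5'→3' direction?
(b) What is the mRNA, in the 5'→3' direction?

(a) 5'-TGTGTGTGAAAGGGAGGGCGACCGATGGGCATCTCGGATGTTTAGGACG-3'
(b) 5'-UGUGUGUGAAAGGGAGGGCGACCGAUGGGCAUCUCGGAUGUUUAGGACG-3'

(a) The coding strand is the reverse complement of the template: complement GCAGGATTTGTAGGCTCTACGGGTAGCCAGCGGGAGGGAAAGTGTGTGT, then reverse.
(b) mRNA has the coding-strand sequence with T→U.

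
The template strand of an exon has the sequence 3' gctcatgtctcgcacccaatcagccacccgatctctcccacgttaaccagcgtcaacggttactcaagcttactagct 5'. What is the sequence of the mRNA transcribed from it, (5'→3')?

Reading the template 3'→5' as shown, RNA polymerase pairs each base (A→U, T→A, G↔C) to build mRNA 5'→3' directly.

5′-CGAGUACAGAGCGUGGGUUAGUCGGUGGGCUAGAGAGGGUGCAAUUGGUCGCAGUUGCCAAUGAGUUCGAAUGAUCGA-3′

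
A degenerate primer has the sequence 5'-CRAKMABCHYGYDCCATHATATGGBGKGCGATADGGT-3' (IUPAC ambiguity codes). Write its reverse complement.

5'-ACCHTATCGCMCVCCATATDATGGHRCRDGVTKMTYG-3'

Standard pairs A↔T, G↔C; ambiguity codes pair R↔Y, M↔K, B↔V, D↔H. Complement (GYTMKTVGDRCRHGGTADTATACCVCMCGCTATHCCA), then reverse for 5'→3'.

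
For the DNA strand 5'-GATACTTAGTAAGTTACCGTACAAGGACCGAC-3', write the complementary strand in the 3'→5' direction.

Base-pairing A↔T, G↔C gives the complement. The complementary strand is antiparallel, so paired with a 5'→3' strand it runs 3'→5'.

3'-CTATGAATCATTCAATGGCATGTTCCTGGCTG-5'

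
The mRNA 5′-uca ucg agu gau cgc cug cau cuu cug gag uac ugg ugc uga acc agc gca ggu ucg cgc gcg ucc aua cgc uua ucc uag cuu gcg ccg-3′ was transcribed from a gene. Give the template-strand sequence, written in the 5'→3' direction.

Replace U with T to get the coding DNA strand: TCATCGAGTGATCGCCTGCATCTTCTGGAGTACTGGTGCTGAACCAGCGCAGGTTCGCGCGCGTCCATACGCTTATCCTAGCTTGCGCCG. The template strand is its reverse complement (complement AGTAGCTCACTAGCGGACGTAGAAGACCTCATGACCACGACTTGGTCGCGTCCAAGCGCGCGCAGGTATGCGAATAGGATCGAACGCGGC, then reverse).

5'-CGGCGCAAGCTAGGATAAGCGTATGGACGCGCGCGAACCTGCGCTGGTTCAGCACCAGTACTCCAGAAGATGCAGGCGATCACTCGATGA-3'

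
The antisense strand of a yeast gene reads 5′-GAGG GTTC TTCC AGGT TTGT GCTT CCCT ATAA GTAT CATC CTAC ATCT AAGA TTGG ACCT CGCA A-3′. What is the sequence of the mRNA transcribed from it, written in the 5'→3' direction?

RNA polymerase reads the template 3'→5' and synthesizes mRNA 5'→3' by base-pairing (A→U, T→A, G↔C). The complement of the template is CTCCCAAGAAGGTCCAAACACGAAGGGATATTCATAGTAGGATGTAGATTCTAACCTGGAGCGTT; antiparallel, so 5'→3' the coding strand is TTGCGAGGTCCAATCTTAGATGTAGGATGATACTTATAGGGAAGCACAAACCTGGAAGAACCCTC. Replace T with U for the mRNA.

5'-UUGCGAGGUCCAAUCUUAGAUGUAGGAUGAUACUUAUAGGGAAGCACAAACCUGGAAGAACCCUC-3'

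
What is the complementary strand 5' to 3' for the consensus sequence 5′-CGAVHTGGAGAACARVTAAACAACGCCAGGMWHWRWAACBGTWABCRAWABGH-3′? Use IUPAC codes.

Standard pairs A↔T, G↔C; ambiguity codes pair R↔Y, M↔K, W↔W, B↔V, H↔D. Complement (GCTBDACCTCTTGTYBATTTGTTGCGGTCCKWDWYWTTGVCAWTVGYTWTVCD), then reverse for 5'→3'.

5'-DCVTWTYGVTWACVGTTWYWDWKCCTGGCGTTGTTTABYTGTTCTCCADBTCG-3'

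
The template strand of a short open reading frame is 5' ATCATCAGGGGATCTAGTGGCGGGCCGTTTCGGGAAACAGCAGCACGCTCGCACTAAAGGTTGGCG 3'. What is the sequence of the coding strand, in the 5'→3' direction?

5'-CGCCAACCTTTAGTGCGAGCGTGCTGCTGTTTCCCGAAACGGCCCGCCACTAGATCCCCTGATGAT-3'

The coding strand is complementary and antiparallel to the template: take the complement (A↔T, G↔C) and reverse.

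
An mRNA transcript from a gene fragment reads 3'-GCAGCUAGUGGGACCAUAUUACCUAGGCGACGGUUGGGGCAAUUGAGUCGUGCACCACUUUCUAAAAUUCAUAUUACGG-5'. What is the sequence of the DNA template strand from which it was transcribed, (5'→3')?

Written 5'→3' the mRNA is GGCAUUAUACUUAAAAUCUUUCACCACGUGCUGAGUUAACGGGGUUGGCAGCGGAUCCAUUAUACCAGGGUGAUCGACG, so the coding DNA strand is GGCATTATACTTAAAATCTTTCACCACGTGCTGAGTTAACGGGGTTGGCAGCGGATCCATTATACCAGGGTGATCGACG. The template is its reverse complement.

5′-CGTCGATCACCCTGGTATAATGGATCCGCTGCCAACCCCGTTAACTCAGCACGTGGTGAAAGATTTTAAGTATAATGCC-3′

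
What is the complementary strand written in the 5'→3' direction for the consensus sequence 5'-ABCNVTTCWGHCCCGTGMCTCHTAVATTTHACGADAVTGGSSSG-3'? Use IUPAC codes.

Standard pairs A↔T, G↔C; ambiguity codes pair M↔K, W↔W, S↔S, B↔V, D↔H, N↔N. Complement (TVGNBAAGWCDGGGCACKGAGDATBTAAADTGCTHTBACCSSSC), then reverse for 5'→3'.

5′-CSSSCCABTHTCGTDAAATBTADGAGKCACGGGDCWGAABNGVT-3′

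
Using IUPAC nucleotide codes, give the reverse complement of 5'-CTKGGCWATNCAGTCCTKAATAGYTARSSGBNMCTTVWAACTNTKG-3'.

5'-CMANAGTTWBAAGKNVCSSYTARCTATTMAGGACTGNATWGCCMAG-3'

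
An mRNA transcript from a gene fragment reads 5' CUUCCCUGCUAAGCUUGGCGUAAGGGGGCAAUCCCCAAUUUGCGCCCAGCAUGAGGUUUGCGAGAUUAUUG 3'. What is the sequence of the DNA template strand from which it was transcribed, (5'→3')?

5'-CAATAATCTCGCAAACCTCATGCTGGGCGCAAATTGGGGATTGCCCCCTTACGCCAAGCTTAGCAGGGAAG-3'

Replace U with T to get the coding DNA strand: CTTCCCTGCTAAGCTTGGCGTAAGGGGGCAATCCCCAATTTGCGCCCAGCATGAGGTTTGCGAGATTATTG. The template strand is its reverse complement (complement GAAGGGACGATTCGAACCGCATTCCCCCGTTAGGGGTTAAACGCGGGTCGTACTCCAAACGCTCTAATAAC, then reverse).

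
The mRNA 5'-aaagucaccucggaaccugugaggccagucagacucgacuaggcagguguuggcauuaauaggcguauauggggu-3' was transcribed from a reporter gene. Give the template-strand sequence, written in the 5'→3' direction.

Replace U with T to get the coding DNA strand: AAAGTCACCTCGGAACCTGTGAGGCCAGTCAGACTCGACTAGGCAGGTGTTGGCATTAATAGGCGTATATGGGGT. The template strand is its reverse complement (complement TTTCAGTGGAGCCTTGGACACTCCGGTCAGTCTGAGCTGATCCGTCCACAACCGTAATTATCCGCATATACCCCA, then reverse).

5'-ACCCCATATACGCCTATTAATGCCAACACCTGCCTAGTCGAGTCTGACTGGCCTCACAGGTTCCGAGGTGACTTT-3'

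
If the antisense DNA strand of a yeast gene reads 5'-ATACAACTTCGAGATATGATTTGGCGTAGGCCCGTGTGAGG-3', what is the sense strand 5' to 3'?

5'-CCTCACACGGGCCTACGCCAAATCATATCTCGAAGTTGTAT-3'

The coding strand is complementary and antiparallel to the template: take the complement (A↔T, G↔C) and reverse.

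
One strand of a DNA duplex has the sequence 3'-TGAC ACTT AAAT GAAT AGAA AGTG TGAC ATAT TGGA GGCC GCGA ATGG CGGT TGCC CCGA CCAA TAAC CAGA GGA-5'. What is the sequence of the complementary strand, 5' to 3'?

The strand is given 3'→5', so its complement runs 5'→3' in the same left-to-right order: pair each base A↔T, G↔C.

5′-ACTGTGAATTTACTTATCTTTCACACTGTATAACCTCCGGCGCTTACCGCCAACGGGGCTGGTTATTGGTCTCCT-3′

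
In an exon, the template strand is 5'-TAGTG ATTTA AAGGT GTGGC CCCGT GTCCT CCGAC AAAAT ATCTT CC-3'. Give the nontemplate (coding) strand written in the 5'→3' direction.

The coding strand is complementary and antiparallel to the template: take the complement (A↔T, G↔C) and reverse.

5'-GGAAGATATTTTGTCGGAGGACACGGGGCCACACCTTTAAATCACTA-3'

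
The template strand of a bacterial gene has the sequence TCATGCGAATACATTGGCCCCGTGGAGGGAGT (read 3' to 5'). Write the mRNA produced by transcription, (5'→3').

Reading the template 3'→5' as shown, RNA polymerase pairs each base (A→U, T→A, G↔C) to build mRNA 5'→3' directly.

5'-AGUACGCUUAUGUAACCGGGGCACCUCCCUCA-3'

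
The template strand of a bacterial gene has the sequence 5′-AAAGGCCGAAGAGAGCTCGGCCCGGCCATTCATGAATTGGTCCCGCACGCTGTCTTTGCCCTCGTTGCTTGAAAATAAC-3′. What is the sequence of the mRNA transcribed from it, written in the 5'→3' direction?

5′-GUUAUUUUCAAGCAACGAGGGCAAAGACAGCGUGCGGGACCAAUUCAUGAAUGGCCGGGCCGAGCUCUCUUCGGCCUUU-3′

The mRNA has the sequence of the coding strand (reverse complement of the template) with T→U. Reverse complement of AAAGGCCGAAGAGAGCTCGGCCCGGCCATTCATGAATTGGTCCCGCACGCTGTCTTTGCCCTCGTTGCTTGAAAATAAC is GTTATTTTCAAGCAACGAGGGCAAAGACAGCGTGCGGGACCAATTCATGAATGGCCGGGCCGAGCTCTCTTCGGCCTTT; then T→U.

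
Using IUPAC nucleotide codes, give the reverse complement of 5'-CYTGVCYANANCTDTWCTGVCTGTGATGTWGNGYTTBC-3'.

Standard pairs A↔T, G↔C; ambiguity codes pair Y↔R, W↔W, B↔V, D↔H, N↔N. Complement (GRACBGRTNTNGAHAWGACBGACACTACAWCNCRAAVG), then reverse for 5'→3'.

5′-GVAARCNCWACATCACAGBCAGWAHAGNTNTRGBCARG-3′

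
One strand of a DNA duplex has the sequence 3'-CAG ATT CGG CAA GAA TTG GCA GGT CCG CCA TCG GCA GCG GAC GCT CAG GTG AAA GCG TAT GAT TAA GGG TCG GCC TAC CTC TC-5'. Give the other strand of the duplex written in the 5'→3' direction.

The strand is given 3'→5', so its complement runs 5'→3' in the same left-to-right order: pair each base A↔T, G↔C.

5'-GTCTAAGCCGTTCTTAACCGTCCAGGCGGTAGCCGTCGCCTGCGAGTCCACTTTCGCATACTAATTCCCAGCCGGATGGAGAG-3'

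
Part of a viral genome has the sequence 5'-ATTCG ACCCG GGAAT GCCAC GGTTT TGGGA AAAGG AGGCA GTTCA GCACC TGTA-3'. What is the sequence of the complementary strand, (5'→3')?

5′-TACAGGTGCTGAACTGCCTCCTTTTCCCAAAACCGTGGCATTCCCGGGTCGAAT-3′

The complement of ATTCGACCCGGGAATGCCACGGTTTTGGGAAAAGGAGGCAGTTCAGCACCTGTA is TAAGCTGGGCCCTTACGGTGCCAAAACCCTTTTCCTCCGTCAAGTCGTGGACAT (A↔T, G↔C). DNA strands are antiparallel, so the complementary strand runs 3'→5'; reversing gives the 5'→3' form.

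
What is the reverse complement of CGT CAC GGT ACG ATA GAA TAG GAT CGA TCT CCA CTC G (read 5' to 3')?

Complement each base (A↔T, G↔C): GCAGTGCCATGCTATCTTATCCTAGCTAGAGGTGAGC. Then reverse.

5'-CGAGTGGAGATCGATCCTATTCTATCGTACCGTGACG-3'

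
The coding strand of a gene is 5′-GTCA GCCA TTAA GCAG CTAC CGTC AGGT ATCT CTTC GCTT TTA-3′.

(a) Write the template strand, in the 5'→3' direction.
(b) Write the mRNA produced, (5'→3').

(a) 5'-TAAAAGCGAAGAGATACCTGACGGTAGCTGCTTAATGGCTGAC-3'
(b) 5'-GUCAGCCAUUAAGCAGCUACCGUCAGGUAUCUCUUCGCUUUUA-3'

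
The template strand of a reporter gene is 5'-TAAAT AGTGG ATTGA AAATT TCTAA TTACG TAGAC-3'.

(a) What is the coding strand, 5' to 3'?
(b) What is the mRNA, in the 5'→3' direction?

(a) 5'-GTCTACGTAATTAGAAATTTTCAATCCACTATTTA-3'
(b) 5'-GUCUACGUAAUUAGAAAUUUUCAAUCCACUAUUUA-3'

(a) The coding strand is the reverse complement of the template: complement ATTTATCACCTAACTTTTAAAGATTAATGCATCTG, then reverse.
(b) mRNA has the coding-strand sequence with T→U.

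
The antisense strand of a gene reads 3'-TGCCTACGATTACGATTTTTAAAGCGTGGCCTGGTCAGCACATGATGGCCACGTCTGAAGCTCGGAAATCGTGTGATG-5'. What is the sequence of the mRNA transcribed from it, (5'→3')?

Reading the template 3'→5' as shown, RNA polymerase pairs each base (A→U, T→A, G↔C) to build mRNA 5'→3' directly.

5′-ACGGAUGCUAAUGCUAAAAAUUUCGCACCGGACCAGUCGUGUACUACCGGUGCAGACUUCGAGCCUUUAGCACACUAC-3′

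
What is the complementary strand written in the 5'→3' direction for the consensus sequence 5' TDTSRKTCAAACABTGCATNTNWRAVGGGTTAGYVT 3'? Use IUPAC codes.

5'-ABRCTAACCCBTYWNANATGCAVTGTTTGAMYSAHA-3'

Standard pairs A↔T, G↔C; ambiguity codes pair R↔Y, K↔M, W↔W, S↔S, B↔V, D↔H, N↔N. Complement (AHASYMAGTTTGTVACGTANANWYTBCCCAATCRBA), then reverse for 5'→3'.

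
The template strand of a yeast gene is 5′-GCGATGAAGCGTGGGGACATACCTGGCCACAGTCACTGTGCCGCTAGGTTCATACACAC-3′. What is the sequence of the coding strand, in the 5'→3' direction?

5'-GTGTGTATGAACCTAGCGGCACAGTGACTGTGGCCAGGTATGTCCCCACGCTTCATCGC-3'

The coding strand is complementary and antiparallel to the template: take the complement (A↔T, G↔C) and reverse.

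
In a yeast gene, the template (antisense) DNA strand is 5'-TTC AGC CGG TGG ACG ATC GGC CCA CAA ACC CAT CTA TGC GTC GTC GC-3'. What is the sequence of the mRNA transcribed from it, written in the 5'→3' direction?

5′-GCGACGACGCAUAGAUGGGUUUGUGGGCCGAUCGUCCACCGGCUGAA-3′

The mRNA has the sequence of the coding strand (reverse complement of the template) with T→U. Reverse complement of TTCAGCCGGTGGACGATCGGCCCACAAACCCATCTATGCGTCGTCGC is GCGACGACGCATAGATGGGTTTGTGGGCCGATCGTCCACCGGCTGAA; then T→U.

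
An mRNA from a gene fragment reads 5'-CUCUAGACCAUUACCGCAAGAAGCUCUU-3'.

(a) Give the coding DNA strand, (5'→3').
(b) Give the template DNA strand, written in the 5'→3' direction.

(a) 5'-CTCTAGACCATTACCGCAAGAAGCTCTT-3'
(b) 5'-AAGAGCTTCTTGCGGTAATGGTCTAGAG-3'

(a) The coding strand matches the mRNA with U→T.
(b) The template strand is the reverse complement of the coding strand.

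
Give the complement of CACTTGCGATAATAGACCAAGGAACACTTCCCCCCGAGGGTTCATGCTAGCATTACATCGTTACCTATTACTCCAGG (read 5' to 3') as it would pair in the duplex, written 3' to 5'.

Base-pairing A↔T, G↔C gives the complement. The complementary strand is antiparallel, so paired with a 5'→3' strand it runs 3'→5'.

3'-GTGAACGCTATTATCTGGTTCCTTGTGAAGGGGGGCTCCCAAGTACGATCGTAATGTAGCAATGGATAATGAGGTCC-5'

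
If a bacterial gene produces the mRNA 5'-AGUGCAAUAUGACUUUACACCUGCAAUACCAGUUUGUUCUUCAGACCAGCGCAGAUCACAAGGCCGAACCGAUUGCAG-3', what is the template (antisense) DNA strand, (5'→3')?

Replace U with T to get the coding DNA strand: AGTGCAATATGACTTTACACCTGCAATACCAGTTTGTTCTTCAGACCAGCGCAGATCACAAGGCCGAACCGATTGCAG. The template strand is its reverse complement (complement TCACGTTATACTGAAATGTGGACGTTATGGTCAAACAAGAAGTCTGGTCGCGTCTAGTGTTCCGGCTTGGCTAACGTC, then reverse).

5'-CTGCAATCGGTTCGGCCTTGTGATCTGCGCTGGTCTGAAGAACAAACTGGTATTGCAGGTGTAAAGTCATATTGCACT-3'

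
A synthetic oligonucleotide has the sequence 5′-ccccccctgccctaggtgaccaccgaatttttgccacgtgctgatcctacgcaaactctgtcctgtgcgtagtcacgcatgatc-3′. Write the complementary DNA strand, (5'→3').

5'-GATCATGCGTGACTACGCACAGGACAGAGTTTGCGTAGGATCAGCACGTGGCAAAAATTCGGTGGTCACCTAGGGCAGGGGGGG-3'

Pairing A↔T and G↔C gives GGGGGGGACGGGATCCACTGGTGGCTTAAAAACGGTGCACGACTAGGATGCGTTTGAGACAGGACACGCATCAGTGCGTACTAG, running 3'→5'. Reverse for the 5'→3' convention.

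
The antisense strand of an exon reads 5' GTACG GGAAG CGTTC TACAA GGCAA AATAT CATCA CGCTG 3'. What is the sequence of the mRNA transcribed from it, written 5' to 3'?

5'-CAGCGUGAUGAUAUUUUGCCUUGUAGAACGCUUCCCGUAC-3'

The mRNA has the sequence of the coding strand (reverse complement of the template) with T→U. Reverse complement of GTACGGGAAGCGTTCTACAAGGCAAAATATCATCACGCTG is CAGCGTGATGATATTTTGCCTTGTAGAACGCTTCCCGTAC; then T→U.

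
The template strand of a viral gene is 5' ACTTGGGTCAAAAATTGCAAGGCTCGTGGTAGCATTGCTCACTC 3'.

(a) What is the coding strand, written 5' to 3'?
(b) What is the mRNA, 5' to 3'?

(a) 5'-GAGTGAGCAATGCTACCACGAGCCTTGCAATTTTTGACCCAAGT-3'
(b) 5'-GAGUGAGCAAUGCUACCACGAGCCUUGCAAUUUUUGACCCAAGU-3'

(a) The coding strand is the reverse complement of the template: complement TGAACCCAGTTTTTAACGTTCCGAGCACCATCGTAACGAGTGAG, then reverse.
(b) mRNA has the coding-strand sequence with T→U.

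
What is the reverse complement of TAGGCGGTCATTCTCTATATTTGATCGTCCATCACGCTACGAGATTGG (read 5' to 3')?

5′-CCAATCTCGTAGCGTGATGGACGATCAAATATAGAGAATGACCGCCTA-3′

Reading the sequence 3'→5' and pairing each base (A↔T, G↔C) gives the reverse complement directly.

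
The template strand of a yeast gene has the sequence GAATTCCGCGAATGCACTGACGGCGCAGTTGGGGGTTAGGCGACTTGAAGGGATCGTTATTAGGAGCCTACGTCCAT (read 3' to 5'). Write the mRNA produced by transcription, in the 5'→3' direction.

5'-CUUAAGGCGCUUACGUGACUGCCGCGUCAACCCCCAAUCCGCUGAACUUCCCUAGCAAUAAUCCUCGGAUGCAGGUA-3'

Reading the template 3'→5' as shown, RNA polymerase pairs each base (A→U, T→A, G↔C) to build mRNA 5'→3' directly.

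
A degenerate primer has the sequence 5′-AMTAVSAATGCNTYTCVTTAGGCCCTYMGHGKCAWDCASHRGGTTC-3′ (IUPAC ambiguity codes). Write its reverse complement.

Standard pairs A↔T, G↔C; ambiguity codes pair R↔Y, M↔K, W↔W, S↔S, D↔H, V↔B, N↔N. Complement (TKATBSTTACGNARAGBAATCCGGGARKCDCMGTWHGTSDYCCAAG), then reverse for 5'→3'.

5'-GAACCYDSTGHWTGMCDCKRAGGGCCTAABGARANGCATTSBTAKT-3'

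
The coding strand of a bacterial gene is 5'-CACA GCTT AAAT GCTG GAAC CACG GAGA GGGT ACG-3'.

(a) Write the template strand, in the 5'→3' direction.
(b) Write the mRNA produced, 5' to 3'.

(a) 5'-CGTACCCTCTCCGTGGTTCCAGCATTTAAGCTGTG-3'
(b) 5'-CACAGCUUAAAUGCUGGAACCACGGAGAGGGUACG-3'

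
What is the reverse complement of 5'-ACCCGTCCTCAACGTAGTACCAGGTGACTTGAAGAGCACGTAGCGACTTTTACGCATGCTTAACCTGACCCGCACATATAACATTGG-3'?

5'-CCAATGTTATATGTGCGGGTCAGGTTAAGCATGCGTAAAAGTCGCTACGTGCTCTTCAAGTCACCTGGTACTACGTTGAGGACGGGT-3'

Complement each base (A↔T, G↔C): TGGGCAGGAGTTGCATCATGGTCCACTGAACTTCTCGTGCATCGCTGAAAATGCGTACGAATTGGACTGGGCGTGTATATTGTAACC. Then reverse.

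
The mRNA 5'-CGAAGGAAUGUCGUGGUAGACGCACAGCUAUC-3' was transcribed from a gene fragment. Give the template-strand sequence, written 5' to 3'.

Replace U with T to get the coding DNA strand: CGAAGGAATGTCGTGGTAGACGCACAGCTATC. The template strand is its reverse complement (complement GCTTCCTTACAGCACCATCTGCGTGTCGATAG, then reverse).

5'-GATAGCTGTGCGTCTACCACGACATTCCTTCG-3'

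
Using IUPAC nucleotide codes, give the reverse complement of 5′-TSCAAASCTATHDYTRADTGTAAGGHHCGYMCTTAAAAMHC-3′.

5'-GDKTTTTAAGKRCGDDCCTTACAHTYARHDATAGSTTTGSA-3'

Standard pairs A↔T, G↔C; ambiguity codes pair R↔Y, M↔K, S↔S, D↔H. Complement (ASGTTTSGATADHRAYTHACATTCCDDGCRKGAATTTTKDG), then reverse for 5'→3'.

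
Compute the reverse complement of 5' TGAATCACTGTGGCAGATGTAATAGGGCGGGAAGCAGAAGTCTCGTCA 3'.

Complement each base (A↔T, G↔C): ACTTAGTGACACCGTCTACATTATCCCGCCCTTCGTCTTCAGAGCAGT. Then reverse.

5'-TGACGAGACTTCTGCTTCCCGCCCTATTACATCTGCCACAGTGATTCA-3'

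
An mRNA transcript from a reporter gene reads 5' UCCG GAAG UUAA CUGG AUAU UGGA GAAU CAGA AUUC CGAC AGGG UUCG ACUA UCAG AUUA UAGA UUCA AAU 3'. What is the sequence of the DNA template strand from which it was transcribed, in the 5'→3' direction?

5'-ATTTGAATCTATAATCTGATAGTCGAACCCTGTCGGAATTCTGATTCTCCAATATCCAGTTAACTTCCGGA-3'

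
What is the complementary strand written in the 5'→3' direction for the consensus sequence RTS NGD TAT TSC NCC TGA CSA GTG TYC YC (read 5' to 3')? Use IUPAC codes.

Standard pairs A↔T, G↔C; ambiguity codes pair R↔Y, S↔S, D↔H, N↔N. Complement (YASNCHATAASGNGGACTGSTCACARGRG), then reverse for 5'→3'.

5'-GRGRACACTSGTCAGGNGSAATAHCNSAY-3'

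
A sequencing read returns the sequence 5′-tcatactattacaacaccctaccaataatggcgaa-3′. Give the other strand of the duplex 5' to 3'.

5'-TTCGCCATTATTGGTAGGGTGTTGTAATAGTATGA-3'

Pairing A↔T and G↔C gives AGTATGATAATGTTGTGGGATGGTTATTACCGCTT, running 3'→5'. Reverse for the 5'→3' convention.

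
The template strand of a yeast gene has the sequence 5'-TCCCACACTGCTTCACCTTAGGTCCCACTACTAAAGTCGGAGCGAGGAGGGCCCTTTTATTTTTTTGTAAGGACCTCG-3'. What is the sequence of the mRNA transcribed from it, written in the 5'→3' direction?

5'-CGAGGUCCUUACAAAAAAAUAAAAGGGCCCUCCUCGCUCCGACUUUAGUAGUGGGACCUAAGGUGAAGCAGUGUGGGA-3'

RNA polymerase reads the template 3'→5' and synthesizes mRNA 5'→3' by base-pairing (A→U, T→A, G↔C). The complement of the template is AGGGTGTGACGAAGTGGAATCCAGGGTGATGATTTCAGCCTCGCTCCTCCCGGGAAAATAAAAAAACATTCCTGGAGC; antiparallel, so 5'→3' the coding strand is CGAGGTCCTTACAAAAAAATAAAAGGGCCCTCCTCGCTCCGACTTTAGTAGTGGGACCTAAGGTGAAGCAGTGTGGGA. Replace T with U for the mRNA.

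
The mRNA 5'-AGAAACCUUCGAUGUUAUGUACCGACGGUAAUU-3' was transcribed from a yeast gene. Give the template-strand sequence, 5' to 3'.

5′-AATTACCGTCGGTACATAACATCGAAGGTTTCT-3′

Replace U with T to get the coding DNA strand: AGAAACCTTCGATGTTATGTACCGACGGTAATT. The template strand is its reverse complement (complement TCTTTGGAAGCTACAATACATGGCTGCCATTAA, then reverse).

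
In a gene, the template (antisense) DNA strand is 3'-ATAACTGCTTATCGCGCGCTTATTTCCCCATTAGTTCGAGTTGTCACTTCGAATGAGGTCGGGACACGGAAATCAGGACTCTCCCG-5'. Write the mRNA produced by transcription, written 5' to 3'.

5′-UAUUGACGAAUAGCGCGCGAAUAAAGGGGUAAUCAAGCUCAACAGUGAAGCUUACUCCAGCCCUGUGCCUUUAGUCCUGAGAGGGC-3′

Reading the template 3'→5' as shown, RNA polymerase pairs each base (A→U, T→A, G↔C) to build mRNA 5'→3' directly.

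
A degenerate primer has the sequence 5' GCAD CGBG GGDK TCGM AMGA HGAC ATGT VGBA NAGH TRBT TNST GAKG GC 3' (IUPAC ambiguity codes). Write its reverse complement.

Standard pairs A↔T, G↔C; ambiguity codes pair R↔Y, M↔K, S↔S, B↔V, D↔H, N↔N. Complement (CGTHGCVCCCHMAGCKTKCTDCTGTACABCVTNTCDAYVAANSACTMCCG), then reverse for 5'→3'.

5'-GCCMTCASNAAVYADCTNTVCBACATGTCDTCKTKCGAMHCCCVCGHTGC-3'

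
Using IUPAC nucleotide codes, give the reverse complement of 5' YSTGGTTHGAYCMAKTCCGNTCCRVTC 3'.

Standard pairs A↔T, G↔C; ambiguity codes pair R↔Y, M↔K, S↔S, H↔D, V↔B, N↔N. Complement (RSACCAADCTRGKTMAGGCNAGGYBAG), then reverse for 5'→3'.

5'-GABYGGANCGGAMTKGRTCDAACCASR-3'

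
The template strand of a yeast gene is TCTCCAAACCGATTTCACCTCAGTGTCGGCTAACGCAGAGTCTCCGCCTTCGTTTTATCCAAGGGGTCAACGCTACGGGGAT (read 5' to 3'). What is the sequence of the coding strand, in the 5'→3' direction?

5'-ATCCCCGTAGCGTTGACCCCTTGGATAAAACGAAGGCGGAGACTCTGCGTTAGCCGACACTGAGGTGAAATCGGTTTGGAGA-3'

The coding strand is complementary and antiparallel to the template: take the complement (A↔T, G↔C) and reverse.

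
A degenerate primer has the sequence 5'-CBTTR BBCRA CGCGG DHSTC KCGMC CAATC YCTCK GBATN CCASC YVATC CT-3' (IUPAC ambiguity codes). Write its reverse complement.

5'-AGGATBRGSTGGNATVCMGAGRGATTGGKCGMGASDHCCGCGTYGVVYAAVG-3'

Standard pairs A↔T, G↔C; ambiguity codes pair R↔Y, M↔K, S↔S, B↔V, D↔H, N↔N. Complement (GVAAYVVGYTGCGCCHDSAGMGCKGGTTAGRGAGMCVTANGGTSGRBTAGGA), then reverse for 5'→3'.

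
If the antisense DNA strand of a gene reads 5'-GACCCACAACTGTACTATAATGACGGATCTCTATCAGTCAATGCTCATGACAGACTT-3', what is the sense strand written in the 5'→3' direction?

The coding strand is complementary and antiparallel to the template: take the complement (A↔T, G↔C) and reverse.

5'-AAGTCTGTCATGAGCATTGACTGATAGAGATCCGTCATTATAGTACAGTTGTGGGTC-3'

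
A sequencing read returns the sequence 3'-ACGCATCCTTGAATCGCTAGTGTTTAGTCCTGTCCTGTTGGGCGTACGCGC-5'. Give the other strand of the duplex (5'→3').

The strand is given 3'→5', so its complement runs 5'→3' in the same left-to-right order: pair each base A↔T, G↔C.

5'-TGCGTAGGAACTTAGCGATCACAAATCAGGACAGGACAACCCGCATGCGCG-3'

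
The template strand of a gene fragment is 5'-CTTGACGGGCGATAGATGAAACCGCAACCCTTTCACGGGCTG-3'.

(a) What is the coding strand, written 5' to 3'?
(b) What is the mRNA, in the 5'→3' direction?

(a) 5'-CAGCCCGTGAAAGGGTTGCGGTTTCATCTATCGCCCGTCAAG-3'
(b) 5′-CAGCCCGUGAAAGGGUUGCGGUUUCAUCUAUCGCCCGUCAAG-3′

(a) The coding strand is the reverse complement of the template: complement GAACTGCCCGCTATCTACTTTGGCGTTGGGAAAGTGCCCGAC, then reverse.
(b) mRNA has the coding-strand sequence with T→U.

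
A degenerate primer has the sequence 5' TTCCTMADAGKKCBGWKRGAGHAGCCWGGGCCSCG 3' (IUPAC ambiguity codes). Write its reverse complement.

Standard pairs A↔T, G↔C; ambiguity codes pair R↔Y, M↔K, W↔W, S↔S, B↔V, D↔H. Complement (AAGGAKTHTCMMGVCWMYCTCDTCGGWCCCGGSGC), then reverse for 5'→3'.

5'-CGSGGCCCWGGCTDCTCYMWCVGMMCTHTKAGGAA-3'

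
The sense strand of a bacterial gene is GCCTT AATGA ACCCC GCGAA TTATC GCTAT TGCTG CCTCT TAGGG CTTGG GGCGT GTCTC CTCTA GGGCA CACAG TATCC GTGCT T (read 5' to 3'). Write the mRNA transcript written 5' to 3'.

mRNA has the coding-strand sequence with U in place of T.

5'-GCCUUAAUGAACCCCGCGAAUUAUCGCUAUUGCUGCCUCUUAGGGCUUGGGGCGUGUCUCCUCUAGGGCACACAGUAUCCGUGCUU-3'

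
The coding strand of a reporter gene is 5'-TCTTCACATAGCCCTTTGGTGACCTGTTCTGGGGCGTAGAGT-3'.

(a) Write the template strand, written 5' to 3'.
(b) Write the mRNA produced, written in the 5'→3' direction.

(a) 5'-ACTCTACGCCCCAGAACAGGTCACCAAAGGGCTATGTGAAGA-3'
(b) 5'-UCUUCACAUAGCCCUUUGGUGACCUGUUCUGGGGCGUAGAGU-3'

(a) The template strand is the reverse complement of the coding strand: complement AGAAGTGTATCGGGAAACCACTGGACAAGACCCCGCATCTCA, then reverse.
(b) mRNA matches the coding strand with T→U.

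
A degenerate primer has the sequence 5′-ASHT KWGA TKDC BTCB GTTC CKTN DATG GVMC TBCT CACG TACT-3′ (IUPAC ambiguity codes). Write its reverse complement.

Standard pairs A↔T, G↔C; ambiguity codes pair M↔K, W↔W, S↔S, B↔V, D↔H, N↔N. Complement (TSDAMWCTAMHGVAGVCAAGGMANHTACCBKGAVGAGTGCATGA), then reverse for 5'→3'.

5'-AGTACGTGAGVAGKBCCATHNAMGGAACVGAVGHMATCWMADST-3'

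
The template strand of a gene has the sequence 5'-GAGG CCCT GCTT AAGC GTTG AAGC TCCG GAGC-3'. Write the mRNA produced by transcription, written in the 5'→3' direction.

5'-GCUCCGGAGCUUCAACGCUUAAGCAGGGCCUC-3'

The mRNA has the sequence of the coding strand (reverse complement of the template) with T→U. Reverse complement of GAGGCCCTGCTTAAGCGTTGAAGCTCCGGAGC is GCTCCGGAGCTTCAACGCTTAAGCAGGGCCTC; then T→U.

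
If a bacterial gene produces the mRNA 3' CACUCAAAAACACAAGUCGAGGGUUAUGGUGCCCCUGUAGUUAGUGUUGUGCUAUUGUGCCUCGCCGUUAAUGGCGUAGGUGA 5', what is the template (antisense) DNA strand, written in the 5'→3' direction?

5'-GTGAGTTTTTGTGTTCAGCTCCCAATACCACGGGGACATCAATCACAACACGATAACACGGAGCGGCAATTACCGCATCCACT-3'

Written 5'→3' the mRNA is AGUGGAUGCGGUAAUUGCCGCUCCGUGUUAUCGUGUUGUGAUUGAUGUCCCCGUGGUAUUGGGAGCUGAACACAAAAACUCAC, so the coding DNA strand is AGTGGATGCGGTAATTGCCGCTCCGTGTTATCGTGTTGTGATTGATGTCCCCGTGGTATTGGGAGCTGAACACAAAAACTCAC. The template is its reverse complement.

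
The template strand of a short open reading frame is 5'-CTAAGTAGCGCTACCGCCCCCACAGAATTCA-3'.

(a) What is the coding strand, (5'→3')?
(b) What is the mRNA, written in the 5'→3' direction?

(a) 5'-TGAATTCTGTGGGGGCGGTAGCGCTACTTAG-3'
(b) 5'-UGAAUUCUGUGGGGGCGGUAGCGCUACUUAG-3'

(a) The coding strand is the reverse complement of the template: complement GATTCATCGCGATGGCGGGGGTGTCTTAAGT, then reverse.
(b) mRNA has the coding-strand sequence with T→U.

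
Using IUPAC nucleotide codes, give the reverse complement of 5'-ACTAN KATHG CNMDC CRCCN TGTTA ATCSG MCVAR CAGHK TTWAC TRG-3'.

5'-CYAGTWAAMDCTGYTBGKCSGATTAACANGGYGGHKNGCDATMNTAGT-3'

Standard pairs A↔T, G↔C; ambiguity codes pair R↔Y, M↔K, W↔W, S↔S, D↔H, V↔B, N↔N. Complement (TGATNMTADCGNKHGGYGGNACAATTAGSCKGBTYGTCDMAAWTGAYC), then reverse for 5'→3'.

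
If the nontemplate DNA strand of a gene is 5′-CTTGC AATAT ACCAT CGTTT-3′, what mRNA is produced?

The mRNA is synthesized from the template strand, so it matches the coding strand with T replaced by U.

5'-CUUGCAAUAUACCAUCGUUU-3'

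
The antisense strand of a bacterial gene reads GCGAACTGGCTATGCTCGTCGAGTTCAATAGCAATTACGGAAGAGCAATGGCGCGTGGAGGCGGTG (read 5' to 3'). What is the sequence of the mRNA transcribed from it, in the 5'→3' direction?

5′-CACCGCCUCCACGCGCCAUUGCUCUUCCGUAAUUGCUAUUGAACUCGACGAGCAUAGCCAGUUCGC-3′

RNA polymerase reads the template 3'→5' and synthesizes mRNA 5'→3' by base-pairing (A→U, T→A, G↔C). The complement of the template is CGCTTGACCGATACGAGCAGCTCAAGTTATCGTTAATGCCTTCTCGTTACCGCGCACCTCCGCCAC; antiparallel, so 5'→3' the coding strand is CACCGCCTCCACGCGCCATTGCTCTTCCGTAATTGCTATTGAACTCGACGAGCATAGCCAGTTCGC. Replace T with U for the mRNA.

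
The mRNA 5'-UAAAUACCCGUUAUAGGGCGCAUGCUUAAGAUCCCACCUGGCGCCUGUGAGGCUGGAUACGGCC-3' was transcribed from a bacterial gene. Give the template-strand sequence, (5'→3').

5'-GGCCGTATCCAGCCTCACAGGCGCCAGGTGGGATCTTAAGCATGCGCCCTATAACGGGTATTTA-3'

Replace U with T to get the coding DNA strand: TAAATACCCGTTATAGGGCGCATGCTTAAGATCCCACCTGGCGCCTGTGAGGCTGGATACGGCC. The template strand is its reverse complement (complement ATTTATGGGCAATATCCCGCGTACGAATTCTAGGGTGGACCGCGGACACTCCGACCTATGCCGG, then reverse).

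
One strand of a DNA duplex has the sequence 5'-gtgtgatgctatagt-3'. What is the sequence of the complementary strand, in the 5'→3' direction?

5'-ACTATAGCATCACAC-3'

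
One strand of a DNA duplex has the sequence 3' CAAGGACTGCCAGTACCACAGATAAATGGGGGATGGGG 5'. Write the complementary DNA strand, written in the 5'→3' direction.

5'-GTTCCTGACGGTCATGGTGTCTATTTACCCCCTACCCC-3'

The strand is given 3'→5', so its complement runs 5'→3' in the same left-to-right order: pair each base A↔T, G↔C.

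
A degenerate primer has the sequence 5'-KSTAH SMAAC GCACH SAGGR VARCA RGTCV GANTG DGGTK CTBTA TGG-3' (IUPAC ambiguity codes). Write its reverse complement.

Standard pairs A↔T, G↔C; ambiguity codes pair R↔Y, M↔K, S↔S, B↔V, D↔H, N↔N. Complement (MSATDSKTTGCGTGDSTCCYBTYGTYCAGBCTNACHCCAMGAVATACC), then reverse for 5'→3'.

5'-CCATAVAGMACCHCANTCBGACYTGYTBYCCTSDGTGCGTTKSDTASM-3'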